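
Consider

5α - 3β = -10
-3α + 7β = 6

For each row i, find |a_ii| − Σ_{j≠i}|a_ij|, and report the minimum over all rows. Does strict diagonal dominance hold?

2

row 1: |5| − (3) = 2
row 2: |7| − (3) = 4
minimum over rows = 2 → strictly diagonally dominant (convergence guaranteed)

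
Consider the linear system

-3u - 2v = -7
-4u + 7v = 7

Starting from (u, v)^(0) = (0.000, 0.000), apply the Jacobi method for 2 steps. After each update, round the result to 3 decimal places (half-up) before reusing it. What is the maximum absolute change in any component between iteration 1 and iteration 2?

Iteration 1:
  u = (-7 - (-2)·0.000) / (-3) = 2.333
  v = (7 - (-4)·0.000) / (7) = 1.000
Iteration 2:
  u = (-7 - (-2)·1.000) / (-3) = 1.667
  v = (7 - (-4)·2.333) / (7) = 2.333
Change: (-0.666, 1.333) → max |·| = 1.333

1.333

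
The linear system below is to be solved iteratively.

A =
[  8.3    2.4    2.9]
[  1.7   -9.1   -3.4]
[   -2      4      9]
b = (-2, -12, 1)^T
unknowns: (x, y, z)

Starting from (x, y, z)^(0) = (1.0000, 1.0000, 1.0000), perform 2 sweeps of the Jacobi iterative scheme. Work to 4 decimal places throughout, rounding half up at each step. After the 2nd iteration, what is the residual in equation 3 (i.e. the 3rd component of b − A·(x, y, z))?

Iteration 1:
  x = (-2 - (2.4)·1.0000 - (2.9)·1.0000) / (8.3) = -0.8795
  y = (-12 - (1.7)·1.0000 - (-3.4)·1.0000) / (-9.1) = 1.1319
  z = (1 - (-2)·1.0000 - (4)·1.0000) / (9) = -0.1111
Iteration 2:
  x = (-2 - (2.4)·1.1319 - (2.9)·-0.1111) / (8.3) = -0.5294
  y = (-12 - (1.7)·-0.8795 - (-3.4)·-0.1111) / (-9.1) = 1.1959
  z = (1 - (-2)·-0.8795 - (4)·1.1319) / (9) = -0.5874
Residual b − A·x = (1.2273, -2.2145, 0.4442)

0.4442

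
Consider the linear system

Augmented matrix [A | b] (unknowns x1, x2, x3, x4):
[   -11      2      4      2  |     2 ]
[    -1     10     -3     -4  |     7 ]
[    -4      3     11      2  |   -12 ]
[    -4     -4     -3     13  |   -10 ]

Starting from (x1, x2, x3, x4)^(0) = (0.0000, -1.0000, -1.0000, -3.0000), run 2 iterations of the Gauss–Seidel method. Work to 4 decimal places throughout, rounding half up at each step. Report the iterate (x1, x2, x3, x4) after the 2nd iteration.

Iteration 1:
  x1 = (2 - (2)·-1.0000 - (4)·-1.0000 - (2)·-3.0000) / (-11) = -1.2727
  x2 = (7 - (-1)·-1.2727 - (-3)·-1.0000 - (-4)·-3.0000) / (10) = -0.9273
  x3 = (-12 - (-4)·-1.2727 - (3)·-0.9273 - (2)·-3.0000) / (11) = -0.7554
  x4 = (-10 - (-4)·-1.2727 - (-4)·-0.9273 - (-3)·-0.7554) / (13) = -1.6205
Iteration 2:
  x1 = (2 - (2)·-0.9273 - (4)·-0.7554 - (2)·-1.6205) / (-11) = -0.9197
  x2 = (7 - (-1)·-0.9197 - (-3)·-0.7554 - (-4)·-1.6205) / (10) = -0.2668
  x3 = (-12 - (-4)·-0.9197 - (3)·-0.2668 - (2)·-1.6205) / (11) = -1.0579
  x4 = (-10 - (-4)·-0.9197 - (-4)·-0.2668 - (-3)·-1.0579) / (13) = -1.3784

(-0.9197, -0.2668, -1.0579, -1.3784)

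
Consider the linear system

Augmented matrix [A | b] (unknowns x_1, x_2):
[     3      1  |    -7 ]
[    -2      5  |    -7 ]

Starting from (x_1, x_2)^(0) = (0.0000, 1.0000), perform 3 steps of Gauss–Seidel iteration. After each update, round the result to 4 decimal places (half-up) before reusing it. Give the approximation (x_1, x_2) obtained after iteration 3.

Iteration 1:
  x_1 = (-7 - (1)·1.0000) / (3) = -2.6667
  x_2 = (-7 - (-2)·-2.6667) / (5) = -2.4667
Iteration 2:
  x_1 = (-7 - (1)·-2.4667) / (3) = -1.5111
  x_2 = (-7 - (-2)·-1.5111) / (5) = -2.0044
Iteration 3:
  x_1 = (-7 - (1)·-2.0044) / (3) = -1.6652
  x_2 = (-7 - (-2)·-1.6652) / (5) = -2.0661

(-1.6652, -2.0661)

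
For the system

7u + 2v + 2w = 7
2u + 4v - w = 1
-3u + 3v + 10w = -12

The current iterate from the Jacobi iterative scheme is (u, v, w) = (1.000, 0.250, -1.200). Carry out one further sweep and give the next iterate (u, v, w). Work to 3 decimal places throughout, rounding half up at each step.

(1.271, -0.550, -0.975)

One sweep:
  u = (7 - (2)·0.250 - (2)·-1.200) / (7) = 1.271
  v = (1 - (2)·1.000 - (-1)·-1.200) / (4) = -0.550
  w = (-12 - (-3)·1.000 - (3)·0.250) / (10) = -0.975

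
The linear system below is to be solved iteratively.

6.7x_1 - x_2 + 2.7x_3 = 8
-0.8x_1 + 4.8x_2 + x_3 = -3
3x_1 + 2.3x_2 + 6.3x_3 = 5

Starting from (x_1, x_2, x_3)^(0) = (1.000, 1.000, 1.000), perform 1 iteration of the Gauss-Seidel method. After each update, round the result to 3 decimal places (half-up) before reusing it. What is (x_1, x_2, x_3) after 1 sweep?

(0.940, -0.677, 0.593)

Iteration 1:
  x_1 = (8 - (-1)·1.000 - (2.7)·1.000) / (6.7) = 0.940
  x_2 = (-3 - (-0.8)·0.940 - (1)·1.000) / (4.8) = -0.677
  x_3 = (5 - (3)·0.940 - (2.3)·-0.677) / (6.3) = 0.593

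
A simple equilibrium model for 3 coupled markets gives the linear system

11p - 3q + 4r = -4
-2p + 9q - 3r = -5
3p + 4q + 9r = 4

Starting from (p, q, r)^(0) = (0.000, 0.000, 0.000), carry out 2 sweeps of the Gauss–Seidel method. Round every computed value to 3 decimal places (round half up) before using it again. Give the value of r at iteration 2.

0.931

Iteration 1:
  p = (-4 - (-3)·0.000 - (4)·0.000) / (11) = -0.364
  q = (-5 - (-2)·-0.364 - (-3)·0.000) / (9) = -0.636
  r = (4 - (3)·-0.364 - (4)·-0.636) / (9) = 0.848
Iteration 2:
  p = (-4 - (-3)·-0.636 - (4)·0.848) / (11) = -0.845
  q = (-5 - (-2)·-0.845 - (-3)·0.848) / (9) = -0.461
  r = (4 - (3)·-0.845 - (4)·-0.461) / (9) = 0.931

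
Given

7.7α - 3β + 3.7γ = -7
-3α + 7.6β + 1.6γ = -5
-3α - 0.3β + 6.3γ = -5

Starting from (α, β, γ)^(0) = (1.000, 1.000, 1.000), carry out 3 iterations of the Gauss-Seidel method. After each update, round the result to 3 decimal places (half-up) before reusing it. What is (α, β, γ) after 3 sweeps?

(-0.602, -0.645, -1.111)

Iteration 1:
  α = (-7 - (-3)·1.000 - (3.7)·1.000) / (7.7) = -1.000
  β = (-5 - (-3)·-1.000 - (1.6)·1.000) / (7.6) = -1.263
  γ = (-5 - (-3)·-1.000 - (-0.3)·-1.263) / (6.3) = -1.330
Iteration 2:
  α = (-7 - (-3)·-1.263 - (3.7)·-1.330) / (7.7) = -0.762
  β = (-5 - (-3)·-0.762 - (1.6)·-1.330) / (7.6) = -0.679
  γ = (-5 - (-3)·-0.762 - (-0.3)·-0.679) / (6.3) = -1.189
Iteration 3:
  α = (-7 - (-3)·-0.679 - (3.7)·-1.189) / (7.7) = -0.602
  β = (-5 - (-3)·-0.602 - (1.6)·-1.189) / (7.6) = -0.645
  γ = (-5 - (-3)·-0.602 - (-0.3)·-0.645) / (6.3) = -1.111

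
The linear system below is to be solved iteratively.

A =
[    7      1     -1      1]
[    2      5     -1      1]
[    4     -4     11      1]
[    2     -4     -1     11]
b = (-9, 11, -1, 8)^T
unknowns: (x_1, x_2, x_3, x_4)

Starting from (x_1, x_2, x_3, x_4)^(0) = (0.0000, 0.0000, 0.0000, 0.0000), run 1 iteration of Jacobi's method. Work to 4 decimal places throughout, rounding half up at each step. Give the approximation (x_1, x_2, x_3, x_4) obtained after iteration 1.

Iteration 1:
  x_1 = (-9 - (1)·0.0000 - (-1)·0.0000 - (1)·0.0000) / (7) = -1.2857
  x_2 = (11 - (2)·0.0000 - (-1)·0.0000 - (1)·0.0000) / (5) = 2.2000
  x_3 = (-1 - (4)·0.0000 - (-4)·0.0000 - (1)·0.0000) / (11) = -0.0909
  x_4 = (8 - (2)·0.0000 - (-4)·0.0000 - (-1)·0.0000) / (11) = 0.7273

(-1.2857, 2.2000, -0.0909, 0.7273)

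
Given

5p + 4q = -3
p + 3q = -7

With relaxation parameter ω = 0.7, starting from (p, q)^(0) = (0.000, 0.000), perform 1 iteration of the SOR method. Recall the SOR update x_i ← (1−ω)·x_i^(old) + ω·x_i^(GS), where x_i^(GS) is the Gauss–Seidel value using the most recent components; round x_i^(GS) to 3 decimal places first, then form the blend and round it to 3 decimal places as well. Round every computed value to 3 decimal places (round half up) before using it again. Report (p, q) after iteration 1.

(-0.420, -1.535)

Iteration 1:
  p: GS value = (-3 - (4)·0.000) / (5) = -0.600;  p ← (1−ω)·0.000 + ω·-0.600 = -0.420
  q: GS value = (-7 - (1)·-0.420) / (3) = -2.193;  q ← (1−ω)·0.000 + ω·-2.193 = -1.535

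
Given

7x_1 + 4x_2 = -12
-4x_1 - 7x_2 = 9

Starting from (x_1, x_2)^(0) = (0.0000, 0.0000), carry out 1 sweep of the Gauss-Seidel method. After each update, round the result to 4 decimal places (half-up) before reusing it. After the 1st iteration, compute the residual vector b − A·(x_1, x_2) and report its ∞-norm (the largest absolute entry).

1.2245

Iteration 1:
  x_1 = (-12 - (4)·0.0000) / (7) = -1.7143
  x_2 = (9 - (-4)·-1.7143) / (-7) = -0.3061
Residual b − A·x = (1.2245, 0.0001); ∞-norm = 1.2245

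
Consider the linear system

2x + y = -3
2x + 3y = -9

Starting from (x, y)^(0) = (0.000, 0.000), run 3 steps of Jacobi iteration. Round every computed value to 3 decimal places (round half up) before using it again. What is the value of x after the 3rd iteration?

-0.500

Iteration 1:
  x = (-3 - (1)·0.000) / (2) = -1.500
  y = (-9 - (2)·0.000) / (3) = -3.000
Iteration 2:
  x = (-3 - (1)·-3.000) / (2) = 0.000
  y = (-9 - (2)·-1.500) / (3) = -2.000
Iteration 3:
  x = (-3 - (1)·-2.000) / (2) = -0.500
  y = (-9 - (2)·0.000) / (3) = -3.000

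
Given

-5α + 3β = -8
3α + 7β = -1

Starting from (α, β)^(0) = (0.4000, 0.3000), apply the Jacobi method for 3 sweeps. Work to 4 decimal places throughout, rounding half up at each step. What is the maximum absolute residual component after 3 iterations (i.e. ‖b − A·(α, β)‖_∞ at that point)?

Iteration 1:
  α = (-8 - (3)·0.3000) / (-5) = 1.7800
  β = (-1 - (3)·0.4000) / (7) = -0.3143
Iteration 2:
  α = (-8 - (3)·-0.3143) / (-5) = 1.4114
  β = (-1 - (3)·1.7800) / (7) = -0.9057
Iteration 3:
  α = (-8 - (3)·-0.9057) / (-5) = 1.0566
  β = (-1 - (3)·1.4114) / (7) = -0.7477
Residual b − A·x = (-0.4739, 1.0641); ∞-norm = 1.0641

1.0641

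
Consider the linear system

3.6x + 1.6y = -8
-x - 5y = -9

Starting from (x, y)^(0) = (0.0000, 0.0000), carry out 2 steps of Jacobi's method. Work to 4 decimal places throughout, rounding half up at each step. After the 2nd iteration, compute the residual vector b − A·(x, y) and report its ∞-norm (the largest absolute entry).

0.8002

Iteration 1:
  x = (-8 - (1.6)·0.0000) / (3.6) = -2.2222
  y = (-9 - (-1)·0.0000) / (-5) = 1.8000
Iteration 2:
  x = (-8 - (1.6)·1.8000) / (3.6) = -3.0222
  y = (-9 - (-1)·-2.2222) / (-5) = 2.2444
Residual b − A·x = (-0.7111, -0.8002); ∞-norm = 0.8002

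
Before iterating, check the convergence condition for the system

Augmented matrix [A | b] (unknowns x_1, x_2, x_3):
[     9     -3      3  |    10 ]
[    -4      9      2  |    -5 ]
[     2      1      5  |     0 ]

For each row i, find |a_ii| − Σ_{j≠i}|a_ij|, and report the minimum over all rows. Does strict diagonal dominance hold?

row 1: |9| − (3+3) = 3
row 2: |9| − (4+2) = 3
row 3: |5| − (2+1) = 2
minimum over rows = 2 → strictly diagonally dominant (convergence guaranteed)

2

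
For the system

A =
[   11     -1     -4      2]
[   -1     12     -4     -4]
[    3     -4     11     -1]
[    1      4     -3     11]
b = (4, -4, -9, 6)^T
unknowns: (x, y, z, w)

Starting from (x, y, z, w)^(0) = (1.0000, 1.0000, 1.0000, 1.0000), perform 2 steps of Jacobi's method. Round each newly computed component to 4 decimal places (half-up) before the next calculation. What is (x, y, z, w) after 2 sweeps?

(0.1040, -0.3712, -0.8072, 0.1625)

Iteration 1:
  x = (4 - (-1)·1.0000 - (-4)·1.0000 - (2)·1.0000) / (11) = 0.6364
  y = (-4 - (-1)·1.0000 - (-4)·1.0000 - (-4)·1.0000) / (12) = 0.4167
  z = (-9 - (3)·1.0000 - (-4)·1.0000 - (-1)·1.0000) / (11) = -0.6364
  w = (6 - (1)·1.0000 - (4)·1.0000 - (-3)·1.0000) / (11) = 0.3636
Iteration 2:
  x = (4 - (-1)·0.4167 - (-4)·-0.6364 - (2)·0.3636) / (11) = 0.1040
  y = (-4 - (-1)·0.6364 - (-4)·-0.6364 - (-4)·0.3636) / (12) = -0.3712
  z = (-9 - (3)·0.6364 - (-4)·0.4167 - (-1)·0.3636) / (11) = -0.8072
  w = (6 - (1)·0.6364 - (4)·0.4167 - (-3)·-0.6364) / (11) = 0.1625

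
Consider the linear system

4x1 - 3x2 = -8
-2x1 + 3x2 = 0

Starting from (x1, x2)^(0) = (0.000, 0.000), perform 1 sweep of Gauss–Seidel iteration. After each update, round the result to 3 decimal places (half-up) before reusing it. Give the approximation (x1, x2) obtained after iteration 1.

(-2.000, -1.333)

Iteration 1:
  x1 = (-8 - (-3)·0.000) / (4) = -2.000
  x2 = (0 - (-2)·-2.000) / (3) = -1.333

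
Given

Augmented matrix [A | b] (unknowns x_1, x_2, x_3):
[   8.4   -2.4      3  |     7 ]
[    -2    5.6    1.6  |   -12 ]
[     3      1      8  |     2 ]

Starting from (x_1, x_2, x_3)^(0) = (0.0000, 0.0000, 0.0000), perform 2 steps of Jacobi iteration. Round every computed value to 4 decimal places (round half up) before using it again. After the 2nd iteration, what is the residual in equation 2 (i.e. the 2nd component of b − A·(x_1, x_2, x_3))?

Iteration 1:
  x_1 = (7 - (-2.4)·0.0000 - (3)·0.0000) / (8.4) = 0.8333
  x_2 = (-12 - (-2)·0.0000 - (1.6)·0.0000) / (5.6) = -2.1429
  x_3 = (2 - (3)·0.0000 - (1)·0.0000) / (8) = 0.2500
Iteration 2:
  x_1 = (7 - (-2.4)·-2.1429 - (3)·0.2500) / (8.4) = 0.1318
  x_2 = (-12 - (-2)·0.8333 - (1.6)·0.2500) / (5.6) = -1.9167
  x_3 = (2 - (3)·0.8333 - (1)·-2.1429) / (8) = 0.2054
Residual b − A·x = (0.6766, -1.3315, 1.8781)

-1.3315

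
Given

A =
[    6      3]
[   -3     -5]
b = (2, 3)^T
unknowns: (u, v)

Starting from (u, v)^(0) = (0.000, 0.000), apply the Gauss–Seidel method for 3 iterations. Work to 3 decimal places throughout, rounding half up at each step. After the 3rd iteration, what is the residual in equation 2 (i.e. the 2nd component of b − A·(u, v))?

Iteration 1:
  u = (2 - (3)·0.000) / (6) = 0.333
  v = (3 - (-3)·0.333) / (-5) = -0.800
Iteration 2:
  u = (2 - (3)·-0.800) / (6) = 0.733
  v = (3 - (-3)·0.733) / (-5) = -1.040
Iteration 3:
  u = (2 - (3)·-1.040) / (6) = 0.853
  v = (3 - (-3)·0.853) / (-5) = -1.112
Residual b − A·x = (0.218, -0.001)

-0.001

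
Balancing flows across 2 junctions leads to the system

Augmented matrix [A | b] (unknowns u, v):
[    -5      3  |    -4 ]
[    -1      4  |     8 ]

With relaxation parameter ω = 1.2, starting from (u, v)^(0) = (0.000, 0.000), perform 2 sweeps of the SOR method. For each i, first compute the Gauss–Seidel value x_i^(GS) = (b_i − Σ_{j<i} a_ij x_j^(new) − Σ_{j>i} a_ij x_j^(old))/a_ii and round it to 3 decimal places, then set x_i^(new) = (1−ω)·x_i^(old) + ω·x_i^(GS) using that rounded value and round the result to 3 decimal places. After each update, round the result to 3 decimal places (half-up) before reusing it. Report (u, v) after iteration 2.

Iteration 1:
  u: GS value = (-4 - (3)·0.000) / (-5) = 0.800;  u ← (1−ω)·0.000 + ω·0.800 = 0.960
  v: GS value = (8 - (-1)·0.960) / (4) = 2.240;  v ← (1−ω)·0.000 + ω·2.240 = 2.688
Iteration 2:
  u: GS value = (-4 - (3)·2.688) / (-5) = 2.413;  u ← (1−ω)·0.960 + ω·2.413 = 2.704
  v: GS value = (8 - (-1)·2.704) / (4) = 2.676;  v ← (1−ω)·2.688 + ω·2.676 = 2.674

(2.704, 2.674)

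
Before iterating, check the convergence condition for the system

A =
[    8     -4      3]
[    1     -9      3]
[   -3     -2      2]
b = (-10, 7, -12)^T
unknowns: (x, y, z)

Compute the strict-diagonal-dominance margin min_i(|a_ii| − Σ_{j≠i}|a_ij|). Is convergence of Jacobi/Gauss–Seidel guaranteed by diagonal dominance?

row 1: |8| − (4+3) = 1
row 2: |-9| − (1+3) = 5
row 3: |2| − (3+2) = -3
minimum over rows = -3 → not strictly diagonally dominant

-3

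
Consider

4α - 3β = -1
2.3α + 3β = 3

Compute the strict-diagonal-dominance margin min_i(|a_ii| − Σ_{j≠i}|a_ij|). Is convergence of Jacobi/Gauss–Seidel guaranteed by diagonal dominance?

row 1: |4| − (3) = 1
row 2: |3| − (2.3) = 0.7
minimum over rows = 0.7 → strictly diagonally dominant (convergence guaranteed)

0.7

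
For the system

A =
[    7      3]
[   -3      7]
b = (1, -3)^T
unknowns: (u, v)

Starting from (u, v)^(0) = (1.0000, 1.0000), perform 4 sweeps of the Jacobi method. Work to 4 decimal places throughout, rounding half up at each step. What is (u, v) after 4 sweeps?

Iteration 1:
  u = (1 - (3)·1.0000) / (7) = -0.2857
  v = (-3 - (-3)·1.0000) / (7) = 0.0000
Iteration 2:
  u = (1 - (3)·0.0000) / (7) = 0.1429
  v = (-3 - (-3)·-0.2857) / (7) = -0.5510
Iteration 3:
  u = (1 - (3)·-0.5510) / (7) = 0.3790
  v = (-3 - (-3)·0.1429) / (7) = -0.3673
Iteration 4:
  u = (1 - (3)·-0.3673) / (7) = 0.3003
  v = (-3 - (-3)·0.3790) / (7) = -0.2661

(0.3003, -0.2661)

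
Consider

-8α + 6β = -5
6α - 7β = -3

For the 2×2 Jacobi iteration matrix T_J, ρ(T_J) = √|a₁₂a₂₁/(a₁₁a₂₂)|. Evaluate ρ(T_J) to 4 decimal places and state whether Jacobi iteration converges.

a₁₂a₂₁/(a₁₁a₂₂) = (6)·(6) / ((-8)·(-7)) = 0.642857
ρ = √|0.642857| = √0.642857 = 0.8018
ρ < 1, so Jacobi converges

0.8018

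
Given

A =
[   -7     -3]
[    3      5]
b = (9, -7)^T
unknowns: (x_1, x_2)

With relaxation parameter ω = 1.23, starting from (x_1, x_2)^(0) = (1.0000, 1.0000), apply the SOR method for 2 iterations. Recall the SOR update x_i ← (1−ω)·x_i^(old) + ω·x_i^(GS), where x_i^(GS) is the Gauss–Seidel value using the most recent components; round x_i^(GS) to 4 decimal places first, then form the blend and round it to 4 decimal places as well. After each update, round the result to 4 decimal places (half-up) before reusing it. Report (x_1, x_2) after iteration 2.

(-0.9243, -0.9878)

Iteration 1:
  x_1: GS value = (9 - (-3)·1.0000) / (-7) = -1.7143;  x_1 ← (1−ω)·1.0000 + ω·-1.7143 = -2.3386
  x_2: GS value = (-7 - (3)·-2.3386) / (5) = 0.0032;  x_2 ← (1−ω)·1.0000 + ω·0.0032 = -0.2261
Iteration 2:
  x_1: GS value = (9 - (-3)·-0.2261) / (-7) = -1.1888;  x_1 ← (1−ω)·-2.3386 + ω·-1.1888 = -0.9243
  x_2: GS value = (-7 - (3)·-0.9243) / (5) = -0.8454;  x_2 ← (1−ω)·-0.2261 + ω·-0.8454 = -0.9878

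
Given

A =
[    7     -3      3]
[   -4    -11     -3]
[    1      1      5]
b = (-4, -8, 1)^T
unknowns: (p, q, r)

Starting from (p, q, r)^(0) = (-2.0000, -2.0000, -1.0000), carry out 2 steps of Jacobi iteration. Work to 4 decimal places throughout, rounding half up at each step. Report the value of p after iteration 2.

-0.2597

Iteration 1:
  p = (-4 - (-3)·-2.0000 - (3)·-1.0000) / (7) = -1.0000
  q = (-8 - (-4)·-2.0000 - (-3)·-1.0000) / (-11) = 1.7273
  r = (1 - (1)·-2.0000 - (1)·-2.0000) / (5) = 1.0000
Iteration 2:
  p = (-4 - (-3)·1.7273 - (3)·1.0000) / (7) = -0.2597
  q = (-8 - (-4)·-1.0000 - (-3)·1.0000) / (-11) = 0.8182
  r = (1 - (1)·-1.0000 - (1)·1.7273) / (5) = 0.0545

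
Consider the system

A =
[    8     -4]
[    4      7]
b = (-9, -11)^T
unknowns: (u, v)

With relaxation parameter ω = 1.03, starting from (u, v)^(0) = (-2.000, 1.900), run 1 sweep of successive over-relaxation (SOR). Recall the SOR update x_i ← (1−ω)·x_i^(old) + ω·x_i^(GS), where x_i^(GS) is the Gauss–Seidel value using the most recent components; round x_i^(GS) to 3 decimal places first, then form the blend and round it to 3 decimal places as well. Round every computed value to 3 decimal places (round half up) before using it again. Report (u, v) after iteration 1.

(-0.120, -1.605)

Iteration 1:
  u: GS value = (-9 - (-4)·1.900) / (8) = -0.175;  u ← (1−ω)·-2.000 + ω·-0.175 = -0.120
  v: GS value = (-11 - (4)·-0.120) / (7) = -1.503;  v ← (1−ω)·1.900 + ω·-1.503 = -1.605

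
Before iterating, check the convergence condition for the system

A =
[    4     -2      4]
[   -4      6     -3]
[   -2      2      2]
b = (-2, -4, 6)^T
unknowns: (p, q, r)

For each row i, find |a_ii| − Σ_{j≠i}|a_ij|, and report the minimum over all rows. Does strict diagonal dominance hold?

row 1: |4| − (2+4) = -2
row 2: |6| − (4+3) = -1
row 3: |2| − (2+2) = -2
minimum over rows = -2 → not strictly diagonally dominant

-2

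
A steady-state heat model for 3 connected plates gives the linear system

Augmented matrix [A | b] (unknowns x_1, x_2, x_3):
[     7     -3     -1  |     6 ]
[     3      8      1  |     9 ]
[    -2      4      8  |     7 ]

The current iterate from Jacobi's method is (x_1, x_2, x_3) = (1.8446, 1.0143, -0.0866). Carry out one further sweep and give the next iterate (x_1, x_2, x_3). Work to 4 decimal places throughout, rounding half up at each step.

One sweep:
  x_1 = (6 - (-3)·1.0143 - (-1)·-0.0866) / (7) = 1.2795
  x_2 = (9 - (3)·1.8446 - (1)·-0.0866) / (8) = 0.4441
  x_3 = (7 - (-2)·1.8446 - (4)·1.0143) / (8) = 0.8290

(1.2795, 0.4441, 0.8290)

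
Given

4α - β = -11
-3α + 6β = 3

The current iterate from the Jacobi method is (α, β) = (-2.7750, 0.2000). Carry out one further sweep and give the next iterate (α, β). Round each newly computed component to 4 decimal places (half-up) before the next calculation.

One sweep:
  α = (-11 - (-1)·0.2000) / (4) = -2.7000
  β = (3 - (-3)·-2.7750) / (6) = -0.8875

(-2.7000, -0.8875)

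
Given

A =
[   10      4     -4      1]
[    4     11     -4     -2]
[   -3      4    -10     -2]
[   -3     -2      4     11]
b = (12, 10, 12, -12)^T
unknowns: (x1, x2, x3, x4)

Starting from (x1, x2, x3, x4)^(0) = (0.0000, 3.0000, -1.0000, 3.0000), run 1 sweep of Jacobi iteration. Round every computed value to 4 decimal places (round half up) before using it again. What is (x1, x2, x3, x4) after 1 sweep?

(-0.7000, 1.0909, -0.6000, -0.1818)

Iteration 1:
  x1 = (12 - (4)·3.0000 - (-4)·-1.0000 - (1)·3.0000) / (10) = -0.7000
  x2 = (10 - (4)·0.0000 - (-4)·-1.0000 - (-2)·3.0000) / (11) = 1.0909
  x3 = (12 - (-3)·0.0000 - (4)·3.0000 - (-2)·3.0000) / (-10) = -0.6000
  x4 = (-12 - (-3)·0.0000 - (-2)·3.0000 - (4)·-1.0000) / (11) = -0.1818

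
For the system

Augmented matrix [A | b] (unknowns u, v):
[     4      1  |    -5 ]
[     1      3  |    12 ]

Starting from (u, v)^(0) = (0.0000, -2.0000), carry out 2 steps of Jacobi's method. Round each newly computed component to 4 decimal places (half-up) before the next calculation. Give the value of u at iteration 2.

-2.2500

Iteration 1:
  u = (-5 - (1)·-2.0000) / (4) = -0.7500
  v = (12 - (1)·0.0000) / (3) = 4.0000
Iteration 2:
  u = (-5 - (1)·4.0000) / (4) = -2.2500
  v = (12 - (1)·-0.7500) / (3) = 4.2500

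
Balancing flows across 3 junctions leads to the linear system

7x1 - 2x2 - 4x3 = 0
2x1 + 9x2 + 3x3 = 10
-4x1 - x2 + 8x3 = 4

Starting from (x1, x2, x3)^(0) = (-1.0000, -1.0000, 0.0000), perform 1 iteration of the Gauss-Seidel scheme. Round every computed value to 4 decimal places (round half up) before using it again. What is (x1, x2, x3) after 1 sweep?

Iteration 1:
  x1 = (0 - (-2)·-1.0000 - (-4)·0.0000) / (7) = -0.2857
  x2 = (10 - (2)·-0.2857 - (3)·0.0000) / (9) = 1.1746
  x3 = (4 - (-4)·-0.2857 - (-1)·1.1746) / (8) = 0.5040

(-0.2857, 1.1746, 0.5040)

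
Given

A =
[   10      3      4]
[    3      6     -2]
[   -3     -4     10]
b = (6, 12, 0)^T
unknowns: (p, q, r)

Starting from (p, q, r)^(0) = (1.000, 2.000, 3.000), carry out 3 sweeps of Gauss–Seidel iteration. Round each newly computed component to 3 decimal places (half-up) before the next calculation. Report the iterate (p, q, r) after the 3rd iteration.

(-0.586, 2.577, 0.855)

Iteration 1:
  p = (6 - (3)·2.000 - (4)·3.000) / (10) = -1.200
  q = (12 - (3)·-1.200 - (-2)·3.000) / (6) = 3.600
  r = (0 - (-3)·-1.200 - (-4)·3.600) / (10) = 1.080
Iteration 2:
  p = (6 - (3)·3.600 - (4)·1.080) / (10) = -0.912
  q = (12 - (3)·-0.912 - (-2)·1.080) / (6) = 2.816
  r = (0 - (-3)·-0.912 - (-4)·2.816) / (10) = 0.853
Iteration 3:
  p = (6 - (3)·2.816 - (4)·0.853) / (10) = -0.586
  q = (12 - (3)·-0.586 - (-2)·0.853) / (6) = 2.577
  r = (0 - (-3)·-0.586 - (-4)·2.577) / (10) = 0.855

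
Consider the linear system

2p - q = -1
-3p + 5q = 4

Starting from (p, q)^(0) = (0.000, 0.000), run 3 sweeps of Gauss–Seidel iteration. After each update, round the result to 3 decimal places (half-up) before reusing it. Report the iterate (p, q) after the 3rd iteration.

Iteration 1:
  p = (-1 - (-1)·0.000) / (2) = -0.500
  q = (4 - (-3)·-0.500) / (5) = 0.500
Iteration 2:
  p = (-1 - (-1)·0.500) / (2) = -0.250
  q = (4 - (-3)·-0.250) / (5) = 0.650
Iteration 3:
  p = (-1 - (-1)·0.650) / (2) = -0.175
  q = (4 - (-3)·-0.175) / (5) = 0.695

(-0.175, 0.695)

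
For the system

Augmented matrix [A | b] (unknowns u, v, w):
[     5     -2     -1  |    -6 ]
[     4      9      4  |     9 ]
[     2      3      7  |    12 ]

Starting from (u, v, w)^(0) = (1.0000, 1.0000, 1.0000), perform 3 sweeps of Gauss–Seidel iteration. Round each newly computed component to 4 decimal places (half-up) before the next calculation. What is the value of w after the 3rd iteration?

1.6580

Iteration 1:
  u = (-6 - (-2)·1.0000 - (-1)·1.0000) / (5) = -0.6000
  v = (9 - (4)·-0.6000 - (4)·1.0000) / (9) = 0.8222
  w = (12 - (2)·-0.6000 - (3)·0.8222) / (7) = 1.5333
Iteration 2:
  u = (-6 - (-2)·0.8222 - (-1)·1.5333) / (5) = -0.5645
  v = (9 - (4)·-0.5645 - (4)·1.5333) / (9) = 0.5694
  w = (12 - (2)·-0.5645 - (3)·0.5694) / (7) = 1.6315
Iteration 3:
  u = (-6 - (-2)·0.5694 - (-1)·1.6315) / (5) = -0.6459
  v = (9 - (4)·-0.6459 - (4)·1.6315) / (9) = 0.5620
  w = (12 - (2)·-0.6459 - (3)·0.5620) / (7) = 1.6580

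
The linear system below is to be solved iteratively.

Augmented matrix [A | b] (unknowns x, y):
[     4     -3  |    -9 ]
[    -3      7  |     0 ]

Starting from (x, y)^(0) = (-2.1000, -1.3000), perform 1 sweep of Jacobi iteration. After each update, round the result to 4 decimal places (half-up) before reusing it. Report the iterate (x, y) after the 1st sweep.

(-3.2250, -0.9000)

Iteration 1:
  x = (-9 - (-3)·-1.3000) / (4) = -3.2250
  y = (0 - (-3)·-2.1000) / (7) = -0.9000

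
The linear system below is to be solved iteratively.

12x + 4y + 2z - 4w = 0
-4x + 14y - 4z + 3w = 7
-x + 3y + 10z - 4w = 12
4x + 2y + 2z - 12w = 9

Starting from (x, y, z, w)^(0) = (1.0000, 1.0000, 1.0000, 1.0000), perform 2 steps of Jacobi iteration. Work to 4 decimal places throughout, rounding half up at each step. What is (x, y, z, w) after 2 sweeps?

(-0.5468, 0.8702, 0.8929, -0.4294)

Iteration 1:
  x = (0 - (4)·1.0000 - (2)·1.0000 - (-4)·1.0000) / (12) = -0.1667
  y = (7 - (-4)·1.0000 - (-4)·1.0000 - (3)·1.0000) / (14) = 0.8571
  z = (12 - (-1)·1.0000 - (3)·1.0000 - (-4)·1.0000) / (10) = 1.4000
  w = (9 - (4)·1.0000 - (2)·1.0000 - (2)·1.0000) / (-12) = -0.0833
Iteration 2:
  x = (0 - (4)·0.8571 - (2)·1.4000 - (-4)·-0.0833) / (12) = -0.5468
  y = (7 - (-4)·-0.1667 - (-4)·1.4000 - (3)·-0.0833) / (14) = 0.8702
  z = (12 - (-1)·-0.1667 - (3)·0.8571 - (-4)·-0.0833) / (10) = 0.8929
  w = (9 - (4)·-0.1667 - (2)·0.8571 - (2)·1.4000) / (-12) = -0.4294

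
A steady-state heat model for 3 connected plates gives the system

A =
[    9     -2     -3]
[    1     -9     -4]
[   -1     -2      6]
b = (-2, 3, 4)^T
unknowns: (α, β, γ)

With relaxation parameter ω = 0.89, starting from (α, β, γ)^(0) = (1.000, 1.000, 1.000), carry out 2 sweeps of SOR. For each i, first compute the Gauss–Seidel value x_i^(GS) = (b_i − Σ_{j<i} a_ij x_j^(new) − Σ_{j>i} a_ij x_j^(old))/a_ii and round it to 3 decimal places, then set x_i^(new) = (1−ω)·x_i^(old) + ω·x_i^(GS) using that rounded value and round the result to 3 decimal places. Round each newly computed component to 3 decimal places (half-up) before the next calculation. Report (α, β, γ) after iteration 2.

(-0.082, -0.603, 0.469)

Iteration 1:
  α: GS value = (-2 - (-2)·1.000 - (-3)·1.000) / (9) = 0.333;  α ← (1−ω)·1.000 + ω·0.333 = 0.406
  β: GS value = (3 - (1)·0.406 - (-4)·1.000) / (-9) = -0.733;  β ← (1−ω)·1.000 + ω·-0.733 = -0.542
  γ: GS value = (4 - (-1)·0.406 - (-2)·-0.542) / (6) = 0.554;  γ ← (1−ω)·1.000 + ω·0.554 = 0.603
Iteration 2:
  α: GS value = (-2 - (-2)·-0.542 - (-3)·0.603) / (9) = -0.142;  α ← (1−ω)·0.406 + ω·-0.142 = -0.082
  β: GS value = (3 - (1)·-0.082 - (-4)·0.603) / (-9) = -0.610;  β ← (1−ω)·-0.542 + ω·-0.610 = -0.603
  γ: GS value = (4 - (-1)·-0.082 - (-2)·-0.603) / (6) = 0.452;  γ ← (1−ω)·0.603 + ω·0.452 = 0.469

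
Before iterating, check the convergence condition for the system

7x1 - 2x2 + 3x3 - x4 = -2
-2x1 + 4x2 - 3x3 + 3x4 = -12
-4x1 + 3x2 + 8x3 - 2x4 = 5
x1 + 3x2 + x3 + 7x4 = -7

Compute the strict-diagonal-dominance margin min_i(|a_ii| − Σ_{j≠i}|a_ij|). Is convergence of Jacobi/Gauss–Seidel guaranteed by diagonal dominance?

row 1: |7| − (2+3+1) = 1
row 2: |4| − (2+3+3) = -4
row 3: |8| − (4+3+2) = -1
row 4: |7| − (1+3+1) = 2
minimum over rows = -4 → not strictly diagonally dominant

-4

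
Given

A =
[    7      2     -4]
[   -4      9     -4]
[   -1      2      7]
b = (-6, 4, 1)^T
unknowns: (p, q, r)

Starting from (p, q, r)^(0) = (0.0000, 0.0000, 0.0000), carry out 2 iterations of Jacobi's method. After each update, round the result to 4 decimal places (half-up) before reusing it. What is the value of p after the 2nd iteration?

Iteration 1:
  p = (-6 - (2)·0.0000 - (-4)·0.0000) / (7) = -0.8571
  q = (4 - (-4)·0.0000 - (-4)·0.0000) / (9) = 0.4444
  r = (1 - (-1)·0.0000 - (2)·0.0000) / (7) = 0.1429
Iteration 2:
  p = (-6 - (2)·0.4444 - (-4)·0.1429) / (7) = -0.9025
  q = (4 - (-4)·-0.8571 - (-4)·0.1429) / (9) = 0.1270
  r = (1 - (-1)·-0.8571 - (2)·0.4444) / (7) = -0.1066

-0.9025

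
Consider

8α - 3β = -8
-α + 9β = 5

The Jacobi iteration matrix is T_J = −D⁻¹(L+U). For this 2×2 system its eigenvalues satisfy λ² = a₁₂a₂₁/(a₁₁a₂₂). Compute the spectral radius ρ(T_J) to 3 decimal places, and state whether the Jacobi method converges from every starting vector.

a₁₂a₂₁/(a₁₁a₂₂) = (-3)·(-1) / ((8)·(9)) = 0.041667
ρ = √|0.041667| = √0.041667 = 0.204
ρ < 1, so Jacobi converges

0.204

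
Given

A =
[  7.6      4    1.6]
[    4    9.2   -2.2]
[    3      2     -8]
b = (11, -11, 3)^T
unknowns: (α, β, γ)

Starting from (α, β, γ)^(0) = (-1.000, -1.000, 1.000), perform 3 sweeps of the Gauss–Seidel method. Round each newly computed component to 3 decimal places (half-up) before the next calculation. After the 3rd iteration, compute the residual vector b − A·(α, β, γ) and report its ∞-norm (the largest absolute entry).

Iteration 1:
  α = (11 - (4)·-1.000 - (1.6)·1.000) / (7.6) = 1.763
  β = (-11 - (4)·1.763 - (-2.2)·1.000) / (9.2) = -1.723
  γ = (3 - (3)·1.763 - (2)·-1.723) / (-8) = -0.145
Iteration 2:
  α = (11 - (4)·-1.723 - (1.6)·-0.145) / (7.6) = 2.385
  β = (-11 - (4)·2.385 - (-2.2)·-0.145) / (9.2) = -2.267
  γ = (3 - (3)·2.385 - (2)·-2.267) / (-8) = -0.047
Iteration 3:
  α = (11 - (4)·-2.267 - (1.6)·-0.047) / (7.6) = 2.650
  β = (-11 - (4)·2.650 - (-2.2)·-0.047) / (9.2) = -2.359
  γ = (3 - (3)·2.650 - (2)·-2.359) / (-8) = 0.029
Residual b − A·x = (0.250, 0.167, 0.000); ∞-norm = 0.250

0.250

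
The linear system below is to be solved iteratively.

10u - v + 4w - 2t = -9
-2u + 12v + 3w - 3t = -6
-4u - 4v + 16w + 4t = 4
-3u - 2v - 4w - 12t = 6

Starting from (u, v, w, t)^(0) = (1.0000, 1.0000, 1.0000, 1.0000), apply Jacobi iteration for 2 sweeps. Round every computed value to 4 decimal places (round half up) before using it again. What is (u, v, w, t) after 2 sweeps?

Iteration 1:
  u = (-9 - (-1)·1.0000 - (4)·1.0000 - (-2)·1.0000) / (10) = -1.0000
  v = (-6 - (-2)·1.0000 - (3)·1.0000 - (-3)·1.0000) / (12) = -0.3333
  w = (4 - (-4)·1.0000 - (-4)·1.0000 - (4)·1.0000) / (16) = 0.5000
  t = (6 - (-3)·1.0000 - (-2)·1.0000 - (-4)·1.0000) / (-12) = -1.2500
Iteration 2:
  u = (-9 - (-1)·-0.3333 - (4)·0.5000 - (-2)·-1.2500) / (10) = -1.3833
  v = (-6 - (-2)·-1.0000 - (3)·0.5000 - (-3)·-1.2500) / (12) = -1.1042
  w = (4 - (-4)·-1.0000 - (-4)·-0.3333 - (4)·-1.2500) / (16) = 0.2292
  t = (6 - (-3)·-1.0000 - (-2)·-0.3333 - (-4)·0.5000) / (-12) = -0.3611

(-1.3833, -1.1042, 0.2292, -0.3611)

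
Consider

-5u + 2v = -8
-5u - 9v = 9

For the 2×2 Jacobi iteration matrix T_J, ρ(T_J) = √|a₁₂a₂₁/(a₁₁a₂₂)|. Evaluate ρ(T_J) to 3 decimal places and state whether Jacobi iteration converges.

a₁₂a₂₁/(a₁₁a₂₂) = (2)·(-5) / ((-5)·(-9)) = -0.222222
ρ = √|-0.222222| = √0.222222 = 0.471
ρ < 1, so Jacobi converges

0.471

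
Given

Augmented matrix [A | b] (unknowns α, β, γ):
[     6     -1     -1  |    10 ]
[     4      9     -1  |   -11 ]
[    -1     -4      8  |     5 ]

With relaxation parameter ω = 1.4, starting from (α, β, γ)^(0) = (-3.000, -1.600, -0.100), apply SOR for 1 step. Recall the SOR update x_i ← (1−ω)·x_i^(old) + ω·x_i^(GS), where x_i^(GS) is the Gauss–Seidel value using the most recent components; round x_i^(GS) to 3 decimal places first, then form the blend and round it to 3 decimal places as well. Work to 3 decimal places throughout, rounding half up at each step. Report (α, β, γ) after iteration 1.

Iteration 1:
  α: GS value = (10 - (-1)·-1.600 - (-1)·-0.100) / (6) = 1.383;  α ← (1−ω)·-3.000 + ω·1.383 = 3.136
  β: GS value = (-11 - (4)·3.136 - (-1)·-0.100) / (9) = -2.627;  β ← (1−ω)·-1.600 + ω·-2.627 = -3.038
  γ: GS value = (5 - (-1)·3.136 - (-4)·-3.038) / (8) = -0.502;  γ ← (1−ω)·-0.100 + ω·-0.502 = -0.663

(3.136, -3.038, -0.663)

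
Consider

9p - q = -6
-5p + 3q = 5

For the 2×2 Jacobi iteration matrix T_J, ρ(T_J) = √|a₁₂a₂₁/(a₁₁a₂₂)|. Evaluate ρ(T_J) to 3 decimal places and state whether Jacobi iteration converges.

0.430

a₁₂a₂₁/(a₁₁a₂₂) = (-1)·(-5) / ((9)·(3)) = 0.185185
ρ = √|0.185185| = √0.185185 = 0.430
ρ < 1, so Jacobi converges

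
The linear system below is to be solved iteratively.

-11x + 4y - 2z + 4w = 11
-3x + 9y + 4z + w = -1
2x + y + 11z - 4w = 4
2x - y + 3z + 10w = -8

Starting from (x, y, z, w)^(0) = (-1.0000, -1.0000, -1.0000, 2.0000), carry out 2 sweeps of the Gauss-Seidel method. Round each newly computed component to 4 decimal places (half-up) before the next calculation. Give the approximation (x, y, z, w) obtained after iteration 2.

(-1.6165, -1.0547, 0.3657, -0.6919)

Iteration 1:
  x = (11 - (4)·-1.0000 - (-2)·-1.0000 - (4)·2.0000) / (-11) = -0.4545
  y = (-1 - (-3)·-0.4545 - (4)·-1.0000 - (1)·2.0000) / (9) = -0.0404
  z = (4 - (2)·-0.4545 - (1)·-0.0404 - (-4)·2.0000) / (11) = 1.1772
  w = (-8 - (2)·-0.4545 - (-1)·-0.0404 - (3)·1.1772) / (10) = -1.0663
Iteration 2:
  x = (11 - (4)·-0.0404 - (-2)·1.1772 - (4)·-1.0663) / (-11) = -1.6165
  y = (-1 - (-3)·-1.6165 - (4)·1.1772 - (1)·-1.0663) / (9) = -1.0547
  z = (4 - (2)·-1.6165 - (1)·-1.0547 - (-4)·-1.0663) / (11) = 0.3657
  w = (-8 - (2)·-1.6165 - (-1)·-1.0547 - (3)·0.3657) / (10) = -0.6919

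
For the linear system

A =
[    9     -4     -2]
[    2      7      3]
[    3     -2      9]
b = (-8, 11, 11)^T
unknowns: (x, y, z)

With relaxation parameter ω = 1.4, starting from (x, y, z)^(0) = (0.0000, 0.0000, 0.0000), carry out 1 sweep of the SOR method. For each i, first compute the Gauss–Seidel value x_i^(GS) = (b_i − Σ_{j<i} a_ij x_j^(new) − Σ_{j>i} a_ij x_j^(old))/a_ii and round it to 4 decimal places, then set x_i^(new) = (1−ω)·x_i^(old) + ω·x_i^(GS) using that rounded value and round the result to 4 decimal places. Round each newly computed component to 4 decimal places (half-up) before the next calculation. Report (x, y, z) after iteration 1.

Iteration 1:
  x: GS value = (-8 - (-4)·0.0000 - (-2)·0.0000) / (9) = -0.8889;  x ← (1−ω)·0.0000 + ω·-0.8889 = -1.2445
  y: GS value = (11 - (2)·-1.2445 - (3)·0.0000) / (7) = 1.9270;  y ← (1−ω)·0.0000 + ω·1.9270 = 2.6978
  z: GS value = (11 - (3)·-1.2445 - (-2)·2.6978) / (9) = 2.2366;  z ← (1−ω)·0.0000 + ω·2.2366 = 3.1312

(-1.2445, 2.6978, 3.1312)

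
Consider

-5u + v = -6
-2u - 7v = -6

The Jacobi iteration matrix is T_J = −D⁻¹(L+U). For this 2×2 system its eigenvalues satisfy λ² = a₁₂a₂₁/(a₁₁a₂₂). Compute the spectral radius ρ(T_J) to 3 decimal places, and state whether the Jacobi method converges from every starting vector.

a₁₂a₂₁/(a₁₁a₂₂) = (1)·(-2) / ((-5)·(-7)) = -0.057143
ρ = √|-0.057143| = √0.057143 = 0.239
ρ < 1, so Jacobi converges

0.239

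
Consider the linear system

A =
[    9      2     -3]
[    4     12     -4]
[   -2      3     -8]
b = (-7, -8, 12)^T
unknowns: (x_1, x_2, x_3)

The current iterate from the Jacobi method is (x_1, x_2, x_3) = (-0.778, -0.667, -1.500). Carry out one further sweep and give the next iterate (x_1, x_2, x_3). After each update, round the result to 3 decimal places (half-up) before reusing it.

One sweep:
  x_1 = (-7 - (2)·-0.667 - (-3)·-1.500) / (9) = -1.130
  x_2 = (-8 - (4)·-0.778 - (-4)·-1.500) / (12) = -0.907
  x_3 = (12 - (-2)·-0.778 - (3)·-0.667) / (-8) = -1.556

(-1.130, -0.907, -1.556)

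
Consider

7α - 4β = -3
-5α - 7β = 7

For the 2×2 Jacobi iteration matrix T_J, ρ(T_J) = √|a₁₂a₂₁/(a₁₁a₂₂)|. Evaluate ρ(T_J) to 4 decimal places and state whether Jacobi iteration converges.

0.6389

a₁₂a₂₁/(a₁₁a₂₂) = (-4)·(-5) / ((7)·(-7)) = -0.408163
ρ = √|-0.408163| = √0.408163 = 0.6389
ρ < 1, so Jacobi converges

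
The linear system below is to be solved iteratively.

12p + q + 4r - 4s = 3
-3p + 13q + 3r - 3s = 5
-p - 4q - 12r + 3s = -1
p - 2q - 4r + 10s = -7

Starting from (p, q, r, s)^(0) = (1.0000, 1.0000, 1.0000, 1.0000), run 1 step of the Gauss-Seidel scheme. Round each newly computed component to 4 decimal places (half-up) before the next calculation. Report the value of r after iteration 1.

Iteration 1:
  p = (3 - (1)·1.0000 - (4)·1.0000 - (-4)·1.0000) / (12) = 0.1667
  q = (5 - (-3)·0.1667 - (3)·1.0000 - (-3)·1.0000) / (13) = 0.4231
  r = (-1 - (-1)·0.1667 - (-4)·0.4231 - (3)·1.0000) / (-12) = 0.1784
  s = (-7 - (1)·0.1667 - (-2)·0.4231 - (-4)·0.1784) / (10) = -0.5607

0.1784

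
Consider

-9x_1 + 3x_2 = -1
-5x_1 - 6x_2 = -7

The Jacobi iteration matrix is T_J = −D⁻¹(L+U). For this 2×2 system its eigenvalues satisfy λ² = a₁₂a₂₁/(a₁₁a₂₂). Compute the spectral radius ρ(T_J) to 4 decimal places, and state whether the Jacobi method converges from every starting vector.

a₁₂a₂₁/(a₁₁a₂₂) = (3)·(-5) / ((-9)·(-6)) = -0.277778
ρ = √|-0.277778| = √0.277778 = 0.5270
ρ < 1, so Jacobi converges

0.5270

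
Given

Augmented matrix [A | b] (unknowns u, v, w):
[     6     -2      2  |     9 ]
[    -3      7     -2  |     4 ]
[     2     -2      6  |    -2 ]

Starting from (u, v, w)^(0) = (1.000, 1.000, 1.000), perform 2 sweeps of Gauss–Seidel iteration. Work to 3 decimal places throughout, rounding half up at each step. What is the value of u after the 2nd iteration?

2.111

Iteration 1:
  u = (9 - (-2)·1.000 - (2)·1.000) / (6) = 1.500
  v = (4 - (-3)·1.500 - (-2)·1.000) / (7) = 1.500
  w = (-2 - (2)·1.500 - (-2)·1.500) / (6) = -0.333
Iteration 2:
  u = (9 - (-2)·1.500 - (2)·-0.333) / (6) = 2.111
  v = (4 - (-3)·2.111 - (-2)·-0.333) / (7) = 1.381
  w = (-2 - (2)·2.111 - (-2)·1.381) / (6) = -0.577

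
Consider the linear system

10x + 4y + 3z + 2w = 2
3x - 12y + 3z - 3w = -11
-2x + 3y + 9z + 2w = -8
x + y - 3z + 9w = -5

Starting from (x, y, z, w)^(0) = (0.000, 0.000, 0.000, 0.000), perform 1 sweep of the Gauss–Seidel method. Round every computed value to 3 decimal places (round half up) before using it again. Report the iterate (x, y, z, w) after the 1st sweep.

Iteration 1:
  x = (2 - (4)·0.000 - (3)·0.000 - (2)·0.000) / (10) = 0.200
  y = (-11 - (3)·0.200 - (3)·0.000 - (-3)·0.000) / (-12) = 0.967
  z = (-8 - (-2)·0.200 - (3)·0.967 - (2)·0.000) / (9) = -1.167
  w = (-5 - (1)·0.200 - (1)·0.967 - (-3)·-1.167) / (9) = -1.074

(0.200, 0.967, -1.167, -1.074)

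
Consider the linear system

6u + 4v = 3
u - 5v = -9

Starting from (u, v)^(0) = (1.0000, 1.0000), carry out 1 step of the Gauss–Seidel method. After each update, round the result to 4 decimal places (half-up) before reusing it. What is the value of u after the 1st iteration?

-0.1667

Iteration 1:
  u = (3 - (4)·1.0000) / (6) = -0.1667
  v = (-9 - (1)·-0.1667) / (-5) = 1.7667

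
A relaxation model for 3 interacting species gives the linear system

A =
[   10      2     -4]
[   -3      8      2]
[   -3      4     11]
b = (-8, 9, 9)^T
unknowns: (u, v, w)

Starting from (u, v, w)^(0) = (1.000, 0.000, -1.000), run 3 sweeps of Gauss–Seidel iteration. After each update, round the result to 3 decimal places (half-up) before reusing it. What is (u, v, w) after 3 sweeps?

(-0.829, 0.740, 0.323)

Iteration 1:
  u = (-8 - (2)·0.000 - (-4)·-1.000) / (10) = -1.200
  v = (9 - (-3)·-1.200 - (2)·-1.000) / (8) = 0.925
  w = (9 - (-3)·-1.200 - (4)·0.925) / (11) = 0.155
Iteration 2:
  u = (-8 - (2)·0.925 - (-4)·0.155) / (10) = -0.923
  v = (9 - (-3)·-0.923 - (2)·0.155) / (8) = 0.740
  w = (9 - (-3)·-0.923 - (4)·0.740) / (11) = 0.297
Iteration 3:
  u = (-8 - (2)·0.740 - (-4)·0.297) / (10) = -0.829
  v = (9 - (-3)·-0.829 - (2)·0.297) / (8) = 0.740
  w = (9 - (-3)·-0.829 - (4)·0.740) / (11) = 0.323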